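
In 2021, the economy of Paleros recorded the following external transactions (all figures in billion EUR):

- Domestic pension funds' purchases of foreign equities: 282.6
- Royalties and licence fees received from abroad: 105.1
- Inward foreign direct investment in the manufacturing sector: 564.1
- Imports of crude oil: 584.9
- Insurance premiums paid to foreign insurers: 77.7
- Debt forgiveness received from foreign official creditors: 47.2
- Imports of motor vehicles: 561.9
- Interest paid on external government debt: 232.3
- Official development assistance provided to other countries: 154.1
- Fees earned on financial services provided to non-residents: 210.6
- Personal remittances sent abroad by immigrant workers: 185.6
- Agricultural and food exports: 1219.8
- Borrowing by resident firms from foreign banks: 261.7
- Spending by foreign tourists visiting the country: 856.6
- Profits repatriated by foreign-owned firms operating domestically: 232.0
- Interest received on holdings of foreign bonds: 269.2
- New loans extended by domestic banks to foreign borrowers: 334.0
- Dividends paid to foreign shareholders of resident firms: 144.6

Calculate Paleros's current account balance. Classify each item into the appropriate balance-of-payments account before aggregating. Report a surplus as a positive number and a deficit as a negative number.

488.2

Goods: -584.9 + 1219.8 - 561.9 = 73.0
Services: 210.6 + 856.6 + 105.1 - 77.7 = 1094.6
Primary income: -144.6 - 232.0 + 269.2 - 232.3 = -339.7
Secondary income: -154.1 - 185.6 = -339.7
Current account = 73.0 + 1094.6 + (-339.7) + (-339.7) = 488.2
(Excluded from the current account — financial account: domestic pension funds' purchases of foreign equities 282.6, inward foreign direct investment in the manufacturing sector 564.1, borrowing by resident firms from foreign banks 261.7, new loans extended by domestic banks to foreign borrowers 334.0; capital account: debt forgiveness received from foreign official creditors 47.2.)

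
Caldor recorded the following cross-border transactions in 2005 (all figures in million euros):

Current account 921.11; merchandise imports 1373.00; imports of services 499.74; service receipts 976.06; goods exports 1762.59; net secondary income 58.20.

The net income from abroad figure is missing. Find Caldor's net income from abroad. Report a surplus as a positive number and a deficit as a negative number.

-3.00

Current account = goods balance + services balance + net primary income + net secondary income
Sum of the known components = 924.11
Net income from abroad = CA - (known components) = 921.11 - 924.11 = -3.00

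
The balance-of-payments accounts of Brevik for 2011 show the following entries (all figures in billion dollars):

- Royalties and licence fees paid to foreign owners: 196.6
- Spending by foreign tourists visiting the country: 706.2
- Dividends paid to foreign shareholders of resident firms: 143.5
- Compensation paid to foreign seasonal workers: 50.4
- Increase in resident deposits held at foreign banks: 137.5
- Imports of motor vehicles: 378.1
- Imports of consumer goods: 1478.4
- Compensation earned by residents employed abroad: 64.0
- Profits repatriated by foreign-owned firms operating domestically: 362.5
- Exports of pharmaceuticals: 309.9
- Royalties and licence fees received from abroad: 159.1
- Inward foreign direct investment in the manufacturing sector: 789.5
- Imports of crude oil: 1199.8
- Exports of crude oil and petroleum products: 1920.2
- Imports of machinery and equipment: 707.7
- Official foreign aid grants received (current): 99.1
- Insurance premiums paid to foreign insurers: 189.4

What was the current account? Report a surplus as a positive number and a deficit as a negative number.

-1447.9

Goods: -1199.8 - 378.1 - 707.7 + 1920.2 - 1478.4 + 309.9 = -1533.9
Services: -196.6 + 159.1 - 189.4 + 706.2 = 479.3
Primary income: 64.0 - 362.5 - 143.5 - 50.4 = -492.4
Secondary income: 99.1
Current account = (-1533.9) + 479.3 + (-492.4) + 99.1 = -1447.9
(Excluded from the current account — financial account: increase in resident deposits held at foreign banks 137.5, inward foreign direct investment in the manufacturing sector 789.5.)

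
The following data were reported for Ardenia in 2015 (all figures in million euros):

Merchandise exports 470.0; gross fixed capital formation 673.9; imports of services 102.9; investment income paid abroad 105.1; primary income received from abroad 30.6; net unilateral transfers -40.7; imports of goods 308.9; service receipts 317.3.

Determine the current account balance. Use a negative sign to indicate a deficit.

260.3

Goods balance = 470.0 - 308.9 = 161.1
Services balance = 317.3 - 102.9 = 214.4
Trade balance (goods + services) = 161.1 + 214.4 = 375.5
Net primary income = 30.6 - 105.1 = -74.5
Net secondary income = -40.7
Current account = 375.5 + (-74.5) + (-40.7) = 260.3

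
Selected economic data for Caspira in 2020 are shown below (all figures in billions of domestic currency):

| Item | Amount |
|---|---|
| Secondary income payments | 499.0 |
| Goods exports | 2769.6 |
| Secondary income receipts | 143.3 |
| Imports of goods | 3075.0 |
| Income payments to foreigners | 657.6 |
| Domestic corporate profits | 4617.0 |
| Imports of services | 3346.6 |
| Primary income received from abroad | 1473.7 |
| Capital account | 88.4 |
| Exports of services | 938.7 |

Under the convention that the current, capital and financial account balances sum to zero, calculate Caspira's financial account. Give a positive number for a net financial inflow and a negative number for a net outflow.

Goods balance = 2769.6 - 3075.0 = -305.4
Services balance = 938.7 - 3346.6 = -2407.9
Trade balance (goods + services) = -305.4 + (-2407.9) = -2713.3
Net primary income = 1473.7 - 657.6 = 816.1
Net secondary income = 143.3 - 499.0 = -355.7
Current account = -2713.3 + 816.1 + (-355.7) = -2252.9
Financial account = -(-2252.9 + 88.4) = 2164.5

2164.5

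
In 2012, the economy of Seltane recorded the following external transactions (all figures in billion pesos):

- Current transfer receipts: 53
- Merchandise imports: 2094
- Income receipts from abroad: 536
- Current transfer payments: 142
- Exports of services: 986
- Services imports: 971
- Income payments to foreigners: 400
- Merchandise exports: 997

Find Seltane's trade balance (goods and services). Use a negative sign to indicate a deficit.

Goods balance = 997 - 2094 = -1097
Services balance = 986 - 971 = 15
Trade balance (goods + services) = -1097 + 15 = -1082

-1082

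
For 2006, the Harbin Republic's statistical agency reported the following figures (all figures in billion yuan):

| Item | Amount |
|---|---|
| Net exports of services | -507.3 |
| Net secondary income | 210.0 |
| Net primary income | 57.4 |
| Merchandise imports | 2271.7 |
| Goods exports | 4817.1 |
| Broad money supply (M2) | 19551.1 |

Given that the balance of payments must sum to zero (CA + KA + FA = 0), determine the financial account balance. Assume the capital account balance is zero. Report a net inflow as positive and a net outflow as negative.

Goods balance = 4817.1 - 2271.7 = 2545.4
Services balance = -507.3
Trade balance (goods + services) = 2545.4 + (-507.3) = 2038.1
Net primary income = 57.4
Net secondary income = 210.0
Current account = 2038.1 + 57.4 + 210.0 = 2305.5
Financial account = -(2305.5) = -2305.5

-2305.5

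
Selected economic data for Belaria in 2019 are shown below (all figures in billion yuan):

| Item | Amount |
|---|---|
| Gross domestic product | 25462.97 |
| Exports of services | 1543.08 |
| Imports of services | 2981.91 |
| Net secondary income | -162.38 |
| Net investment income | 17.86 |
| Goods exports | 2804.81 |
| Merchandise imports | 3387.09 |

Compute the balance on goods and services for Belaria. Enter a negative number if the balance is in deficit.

-2021.11

Goods balance = 2804.81 - 3387.09 = -582.28
Services balance = 1543.08 - 2981.91 = -1438.83
Trade balance (goods + services) = -582.28 + (-1438.83) = -2021.11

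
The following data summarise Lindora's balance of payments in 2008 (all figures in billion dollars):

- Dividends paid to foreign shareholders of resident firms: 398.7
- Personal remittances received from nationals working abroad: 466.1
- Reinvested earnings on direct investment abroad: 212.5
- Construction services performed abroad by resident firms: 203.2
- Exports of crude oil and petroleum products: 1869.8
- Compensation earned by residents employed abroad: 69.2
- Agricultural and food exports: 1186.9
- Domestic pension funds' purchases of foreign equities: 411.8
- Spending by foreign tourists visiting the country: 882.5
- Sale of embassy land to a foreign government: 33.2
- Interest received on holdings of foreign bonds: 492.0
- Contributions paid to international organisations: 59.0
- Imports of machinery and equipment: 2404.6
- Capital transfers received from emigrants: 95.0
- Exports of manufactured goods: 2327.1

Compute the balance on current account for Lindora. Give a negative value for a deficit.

Goods: 1186.9 + 2327.1 - 2404.6 + 1869.8 = 2979.2
Services: 203.2 + 882.5 = 1085.7
Primary income: 69.2 - 398.7 + 492.0 + 212.5 = 375.0
Secondary income: -59.0 + 466.1 = 407.1
Current account = 2979.2 + 1085.7 + 375.0 + 407.1 = 4847.0
(Excluded from the current account — financial account: domestic pension funds' purchases of foreign equities 411.8; capital account: sale of embassy land to a foreign government 33.2, capital transfers received from emigrants 95.0.)

4847.0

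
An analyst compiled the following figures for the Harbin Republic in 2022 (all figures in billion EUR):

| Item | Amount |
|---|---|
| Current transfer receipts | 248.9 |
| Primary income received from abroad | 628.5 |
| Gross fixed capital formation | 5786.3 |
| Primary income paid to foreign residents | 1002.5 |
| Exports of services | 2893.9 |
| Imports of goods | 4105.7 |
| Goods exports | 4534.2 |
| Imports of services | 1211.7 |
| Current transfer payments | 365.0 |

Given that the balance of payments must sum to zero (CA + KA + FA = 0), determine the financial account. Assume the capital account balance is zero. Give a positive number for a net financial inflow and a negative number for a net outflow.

Goods balance = 4534.2 - 4105.7 = 428.5
Services balance = 2893.9 - 1211.7 = 1682.2
Trade balance (goods + services) = 428.5 + 1682.2 = 2110.7
Net primary income = 628.5 - 1002.5 = -374.0
Net secondary income = 248.9 - 365.0 = -116.1
Current account = 2110.7 + (-374.0) + (-116.1) = 1620.6
Financial account = -(1620.6) = -1620.6

-1620.6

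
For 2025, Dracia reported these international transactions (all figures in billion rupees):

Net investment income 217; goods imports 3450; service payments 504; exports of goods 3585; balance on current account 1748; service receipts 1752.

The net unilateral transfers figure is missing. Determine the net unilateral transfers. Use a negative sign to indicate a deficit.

148

Current account = goods balance + services balance + net primary income + net secondary income
Sum of the known components = 1600
Net unilateral transfers = CA - (known components) = 1748 - 1600 = 148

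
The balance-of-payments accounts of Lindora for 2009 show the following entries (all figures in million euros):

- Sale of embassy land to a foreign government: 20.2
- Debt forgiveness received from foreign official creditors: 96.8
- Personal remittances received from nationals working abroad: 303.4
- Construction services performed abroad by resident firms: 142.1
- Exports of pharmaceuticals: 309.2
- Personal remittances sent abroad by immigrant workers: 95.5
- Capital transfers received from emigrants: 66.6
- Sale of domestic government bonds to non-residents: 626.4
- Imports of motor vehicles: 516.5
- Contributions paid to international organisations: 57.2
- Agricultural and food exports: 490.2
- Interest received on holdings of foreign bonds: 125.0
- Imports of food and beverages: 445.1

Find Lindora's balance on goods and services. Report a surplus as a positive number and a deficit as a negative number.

-20.1

Goods: -516.5 + 309.2 - 445.1 + 490.2 = -162.2
Services: 142.1
Trade balance = -162.2 + 142.1 = -20.1
(Excluded from the trade balance — capital account: sale of embassy land to a foreign government 20.2, debt forgiveness received from foreign official creditors 96.8, capital transfers received from emigrants 66.6; secondary income: personal remittances received from nationals working abroad 303.4, personal remittances sent abroad by immigrant workers 95.5, contributions paid to international organisations 57.2; financial account: sale of domestic government bonds to non-residents 626.4; primary income: interest received on holdings of foreign bonds 125.0.)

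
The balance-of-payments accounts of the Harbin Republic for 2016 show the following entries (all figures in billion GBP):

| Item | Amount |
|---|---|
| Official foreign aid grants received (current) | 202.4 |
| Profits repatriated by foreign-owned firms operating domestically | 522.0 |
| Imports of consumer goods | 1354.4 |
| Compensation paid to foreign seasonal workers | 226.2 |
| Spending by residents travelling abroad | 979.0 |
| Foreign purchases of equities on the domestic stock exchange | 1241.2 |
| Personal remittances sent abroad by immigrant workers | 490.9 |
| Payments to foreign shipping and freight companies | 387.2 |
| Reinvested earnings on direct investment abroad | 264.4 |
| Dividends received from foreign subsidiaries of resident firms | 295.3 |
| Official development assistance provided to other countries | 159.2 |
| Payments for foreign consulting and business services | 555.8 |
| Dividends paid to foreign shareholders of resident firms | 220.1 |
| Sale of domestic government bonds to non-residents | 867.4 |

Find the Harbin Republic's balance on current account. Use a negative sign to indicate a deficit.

-4132.7

Goods: -1354.4
Services: -555.8 - 979.0 - 387.2 = -1922.0
Primary income: 295.3 - 220.1 - 226.2 - 522.0 + 264.4 = -408.6
Secondary income: -159.2 + 202.4 - 490.9 = -447.7
Current account = (-1354.4) + (-1922.0) + (-408.6) + (-447.7) = -4132.7
(Excluded from the current account — financial account: foreign purchases of equities on the domestic stock exchange 1241.2, sale of domestic government bonds to non-residents 867.4.)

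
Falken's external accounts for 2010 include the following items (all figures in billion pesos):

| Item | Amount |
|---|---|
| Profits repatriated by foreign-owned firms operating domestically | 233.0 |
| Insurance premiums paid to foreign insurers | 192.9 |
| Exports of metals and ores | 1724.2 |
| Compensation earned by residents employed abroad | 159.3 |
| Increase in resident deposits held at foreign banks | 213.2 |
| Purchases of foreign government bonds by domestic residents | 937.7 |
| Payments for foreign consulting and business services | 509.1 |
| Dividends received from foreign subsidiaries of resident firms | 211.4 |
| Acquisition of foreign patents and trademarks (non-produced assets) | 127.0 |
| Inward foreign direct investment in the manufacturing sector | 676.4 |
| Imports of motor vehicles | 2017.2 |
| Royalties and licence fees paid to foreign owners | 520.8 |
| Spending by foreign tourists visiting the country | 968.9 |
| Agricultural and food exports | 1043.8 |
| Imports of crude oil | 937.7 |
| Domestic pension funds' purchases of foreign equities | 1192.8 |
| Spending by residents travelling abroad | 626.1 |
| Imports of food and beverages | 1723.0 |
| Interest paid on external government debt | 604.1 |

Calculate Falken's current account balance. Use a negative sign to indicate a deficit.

-3256.3

Goods: 1043.8 + 1724.2 - 1723.0 - 937.7 - 2017.2 = -1909.9
Services: -509.1 - 520.8 - 626.1 + 968.9 - 192.9 = -880.0
Primary income: 159.3 + 211.4 - 233.0 - 604.1 = -466.4
Current account = (-1909.9) + (-880.0) + (-466.4) = -3256.3
(Excluded from the current account — financial account: increase in resident deposits held at foreign banks 213.2, purchases of foreign government bonds by domestic residents 937.7, inward foreign direct investment in the manufacturing sector 676.4, domestic pension funds' purchases of foreign equities 1192.8; capital account: acquisition of foreign patents and trademarks (non-produced assets) 127.0.)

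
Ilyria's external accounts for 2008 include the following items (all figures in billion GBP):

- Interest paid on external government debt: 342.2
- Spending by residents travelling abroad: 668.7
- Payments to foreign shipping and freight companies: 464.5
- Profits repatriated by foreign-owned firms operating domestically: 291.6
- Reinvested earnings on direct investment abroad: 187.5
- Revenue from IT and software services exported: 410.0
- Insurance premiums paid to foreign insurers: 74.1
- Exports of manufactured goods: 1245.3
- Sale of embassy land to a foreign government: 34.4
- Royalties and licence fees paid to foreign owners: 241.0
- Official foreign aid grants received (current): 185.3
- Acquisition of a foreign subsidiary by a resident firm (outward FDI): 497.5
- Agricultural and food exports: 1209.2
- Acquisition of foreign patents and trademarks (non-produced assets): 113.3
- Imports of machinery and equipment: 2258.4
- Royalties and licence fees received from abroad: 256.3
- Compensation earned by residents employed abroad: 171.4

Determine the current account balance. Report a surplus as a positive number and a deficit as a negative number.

-675.5

Goods: 1245.3 + 1209.2 - 2258.4 = 196.1
Services: -464.5 - 74.1 + 410.0 + 256.3 - 241.0 - 668.7 = -782.0
Primary income: 187.5 - 291.6 - 342.2 + 171.4 = -274.9
Secondary income: 185.3
Current account = 196.1 + (-782.0) + (-274.9) + 185.3 = -675.5
(Excluded from the current account — capital account: sale of embassy land to a foreign government 34.4, acquisition of foreign patents and trademarks (non-produced assets) 113.3; financial account: acquisition of a foreign subsidiary by a resident firm (outward FDI) 497.5.)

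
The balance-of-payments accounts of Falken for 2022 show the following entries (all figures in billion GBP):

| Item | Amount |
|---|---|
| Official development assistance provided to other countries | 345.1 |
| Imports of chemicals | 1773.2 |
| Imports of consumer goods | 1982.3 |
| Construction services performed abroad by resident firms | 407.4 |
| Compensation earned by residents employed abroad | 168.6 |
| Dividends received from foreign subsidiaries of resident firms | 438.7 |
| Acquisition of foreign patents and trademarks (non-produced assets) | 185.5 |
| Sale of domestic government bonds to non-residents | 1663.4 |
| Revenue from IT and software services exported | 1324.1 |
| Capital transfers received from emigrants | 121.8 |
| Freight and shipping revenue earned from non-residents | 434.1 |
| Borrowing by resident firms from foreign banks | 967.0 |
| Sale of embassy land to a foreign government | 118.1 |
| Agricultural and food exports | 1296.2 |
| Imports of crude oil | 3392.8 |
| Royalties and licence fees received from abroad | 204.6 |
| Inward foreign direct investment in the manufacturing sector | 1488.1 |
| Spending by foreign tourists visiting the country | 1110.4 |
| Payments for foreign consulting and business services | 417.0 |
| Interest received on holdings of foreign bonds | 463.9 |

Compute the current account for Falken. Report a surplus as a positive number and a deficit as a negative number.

Goods: 1296.2 - 3392.8 - 1982.3 - 1773.2 = -5852.1
Services: 1324.1 + 1110.4 + 407.4 + 434.1 - 417.0 + 204.6 = 3063.6
Primary income: 463.9 + 168.6 + 438.7 = 1071.2
Secondary income: -345.1
Current account = (-5852.1) + 3063.6 + 1071.2 + (-345.1) = -2062.4
(Excluded from the current account — capital account: acquisition of foreign patents and trademarks (non-produced assets) 185.5, capital transfers received from emigrants 121.8, sale of embassy land to a foreign government 118.1; financial account: sale of domestic government bonds to non-residents 1663.4, borrowing by resident firms from foreign banks 967.0, inward foreign direct investment in the manufacturing sector 1488.1.)

-2062.4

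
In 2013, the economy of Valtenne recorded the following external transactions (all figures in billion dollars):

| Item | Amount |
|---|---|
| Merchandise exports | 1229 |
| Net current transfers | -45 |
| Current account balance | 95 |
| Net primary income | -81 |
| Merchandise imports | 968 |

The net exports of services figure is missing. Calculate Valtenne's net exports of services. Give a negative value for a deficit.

-40

Current account = goods balance + services balance + net primary income + net secondary income
Sum of the known components = 135
Net exports of services = CA - (known components) = 95 - 135 = -40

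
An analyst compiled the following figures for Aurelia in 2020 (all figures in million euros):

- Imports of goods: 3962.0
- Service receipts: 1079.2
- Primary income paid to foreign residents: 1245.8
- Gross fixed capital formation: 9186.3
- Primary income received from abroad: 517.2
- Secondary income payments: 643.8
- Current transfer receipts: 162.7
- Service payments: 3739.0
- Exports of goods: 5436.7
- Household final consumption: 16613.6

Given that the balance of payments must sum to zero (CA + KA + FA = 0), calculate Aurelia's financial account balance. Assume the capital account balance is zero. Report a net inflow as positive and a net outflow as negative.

2394.8

Goods balance = 5436.7 - 3962.0 = 1474.7
Services balance = 1079.2 - 3739.0 = -2659.8
Trade balance (goods + services) = 1474.7 + (-2659.8) = -1185.1
Net primary income = 517.2 - 1245.8 = -728.6
Net secondary income = 162.7 - 643.8 = -481.1
Current account = -1185.1 + (-728.6) + (-481.1) = -2394.8
Financial account = -(-2394.8) = 2394.8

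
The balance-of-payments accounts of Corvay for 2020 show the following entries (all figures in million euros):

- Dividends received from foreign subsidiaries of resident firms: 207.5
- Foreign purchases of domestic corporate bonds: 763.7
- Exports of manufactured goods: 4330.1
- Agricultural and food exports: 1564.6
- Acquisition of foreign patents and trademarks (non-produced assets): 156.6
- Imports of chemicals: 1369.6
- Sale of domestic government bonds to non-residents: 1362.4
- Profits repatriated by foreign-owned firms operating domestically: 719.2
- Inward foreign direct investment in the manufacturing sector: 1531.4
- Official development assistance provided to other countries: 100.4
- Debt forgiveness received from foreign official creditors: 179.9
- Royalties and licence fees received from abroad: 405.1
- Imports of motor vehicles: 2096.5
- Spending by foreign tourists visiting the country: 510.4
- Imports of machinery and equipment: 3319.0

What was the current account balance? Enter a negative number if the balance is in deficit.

-587.0

Goods: 1564.6 + 4330.1 - 3319.0 - 2096.5 - 1369.6 = -890.4
Services: 405.1 + 510.4 = 915.5
Primary income: -719.2 + 207.5 = -511.7
Secondary income: -100.4
Current account = (-890.4) + 915.5 + (-511.7) + (-100.4) = -587.0
(Excluded from the current account — financial account: foreign purchases of domestic corporate bonds 763.7, sale of domestic government bonds to non-residents 1362.4, inward foreign direct investment in the manufacturing sector 1531.4; capital account: acquisition of foreign patents and trademarks (non-produced assets) 156.6, debt forgiveness received from foreign official creditors 179.9.)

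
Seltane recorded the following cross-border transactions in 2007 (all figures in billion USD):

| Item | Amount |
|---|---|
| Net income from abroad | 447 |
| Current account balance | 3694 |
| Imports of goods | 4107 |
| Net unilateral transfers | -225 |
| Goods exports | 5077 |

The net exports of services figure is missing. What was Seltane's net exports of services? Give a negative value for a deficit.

Current account = goods balance + services balance + net primary income + net secondary income
Sum of the known components = 1192
Net exports of services = CA - (known components) = 3694 - 1192 = 2502

2502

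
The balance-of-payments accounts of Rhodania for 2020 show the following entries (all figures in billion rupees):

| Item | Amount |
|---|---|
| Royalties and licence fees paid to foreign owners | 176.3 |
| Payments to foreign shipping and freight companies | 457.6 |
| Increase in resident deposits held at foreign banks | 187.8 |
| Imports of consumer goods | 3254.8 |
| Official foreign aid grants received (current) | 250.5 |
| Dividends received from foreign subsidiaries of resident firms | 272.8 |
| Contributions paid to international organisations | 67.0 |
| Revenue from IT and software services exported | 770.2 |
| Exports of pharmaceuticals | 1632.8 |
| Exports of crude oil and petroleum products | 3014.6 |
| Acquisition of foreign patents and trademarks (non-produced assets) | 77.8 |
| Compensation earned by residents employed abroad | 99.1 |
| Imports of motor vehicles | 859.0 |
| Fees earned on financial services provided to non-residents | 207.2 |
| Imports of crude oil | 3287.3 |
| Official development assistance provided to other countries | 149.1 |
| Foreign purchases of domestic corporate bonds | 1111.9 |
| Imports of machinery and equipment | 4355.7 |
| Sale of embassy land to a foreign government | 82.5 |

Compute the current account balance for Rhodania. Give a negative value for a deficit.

Goods: 3014.6 - 3287.3 - 859.0 - 4355.7 - 3254.8 + 1632.8 = -7109.4
Services: 770.2 - 176.3 + 207.2 - 457.6 = 343.5
Primary income: 272.8 + 99.1 = 371.9
Secondary income: -149.1 - 67.0 + 250.5 = 34.4
Current account = (-7109.4) + 343.5 + 371.9 + 34.4 = -6359.6
(Excluded from the current account — financial account: increase in resident deposits held at foreign banks 187.8, foreign purchases of domestic corporate bonds 1111.9; capital account: acquisition of foreign patents and trademarks (non-produced assets) 77.8, sale of embassy land to a foreign government 82.5.)

-6359.6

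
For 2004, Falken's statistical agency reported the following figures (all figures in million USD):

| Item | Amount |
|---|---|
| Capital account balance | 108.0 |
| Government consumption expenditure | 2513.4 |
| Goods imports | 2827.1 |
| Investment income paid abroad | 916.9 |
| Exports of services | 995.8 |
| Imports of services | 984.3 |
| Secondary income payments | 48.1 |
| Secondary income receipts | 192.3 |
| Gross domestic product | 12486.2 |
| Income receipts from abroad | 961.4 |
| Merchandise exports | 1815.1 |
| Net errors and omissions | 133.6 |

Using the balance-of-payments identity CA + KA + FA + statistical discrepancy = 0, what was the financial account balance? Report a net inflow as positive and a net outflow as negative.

Goods balance = 1815.1 - 2827.1 = -1012.0
Services balance = 995.8 - 984.3 = 11.5
Trade balance (goods + services) = -1012.0 + 11.5 = -1000.5
Net primary income = 961.4 - 916.9 = 44.5
Net secondary income = 192.3 - 48.1 = 144.2
Current account = -1000.5 + 44.5 + 144.2 = -811.8
Financial account = -(-811.8 + 108.0 + 133.6) = 570.2

570.2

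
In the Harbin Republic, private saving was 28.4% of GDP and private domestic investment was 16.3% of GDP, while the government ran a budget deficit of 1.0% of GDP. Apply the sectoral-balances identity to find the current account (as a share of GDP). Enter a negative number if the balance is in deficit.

11.1

By the sectoral-balances identity, CA = (S_private - I) + (T - G).
Private balance = 28.4 - 16.3 = 12.1
Government balance (T - G) = -1.0
CA = 12.1 + (-1.0) = 11.1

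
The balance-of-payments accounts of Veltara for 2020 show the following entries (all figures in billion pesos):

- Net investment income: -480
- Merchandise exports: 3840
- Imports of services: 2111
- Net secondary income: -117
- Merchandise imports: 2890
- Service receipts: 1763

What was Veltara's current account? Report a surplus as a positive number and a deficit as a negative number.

5

Goods balance = 3840 - 2890 = 950
Services balance = 1763 - 2111 = -348
Trade balance (goods + services) = 950 + (-348) = 602
Net primary income = -480
Net secondary income = -117
Current account = 602 + (-480) + (-117) = 5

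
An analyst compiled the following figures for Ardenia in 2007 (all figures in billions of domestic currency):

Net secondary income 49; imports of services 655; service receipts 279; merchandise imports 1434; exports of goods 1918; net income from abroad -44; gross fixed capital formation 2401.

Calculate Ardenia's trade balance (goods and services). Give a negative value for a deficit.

108

Goods balance = 1918 - 1434 = 484
Services balance = 279 - 655 = -376
Trade balance (goods + services) = 484 + (-376) = 108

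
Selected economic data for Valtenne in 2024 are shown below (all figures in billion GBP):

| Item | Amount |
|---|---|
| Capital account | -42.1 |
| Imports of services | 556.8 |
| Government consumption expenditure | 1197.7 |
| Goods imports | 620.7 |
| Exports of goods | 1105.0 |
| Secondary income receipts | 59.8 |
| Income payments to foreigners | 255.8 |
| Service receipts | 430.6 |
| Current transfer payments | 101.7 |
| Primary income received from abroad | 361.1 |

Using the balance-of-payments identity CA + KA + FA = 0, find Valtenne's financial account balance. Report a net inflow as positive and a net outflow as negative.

-379.4

Goods balance = 1105.0 - 620.7 = 484.3
Services balance = 430.6 - 556.8 = -126.2
Trade balance (goods + services) = 484.3 + (-126.2) = 358.1
Net primary income = 361.1 - 255.8 = 105.3
Net secondary income = 59.8 - 101.7 = -41.9
Current account = 358.1 + 105.3 + (-41.9) = 421.5
Financial account = -(421.5 + (-42.1)) = -379.4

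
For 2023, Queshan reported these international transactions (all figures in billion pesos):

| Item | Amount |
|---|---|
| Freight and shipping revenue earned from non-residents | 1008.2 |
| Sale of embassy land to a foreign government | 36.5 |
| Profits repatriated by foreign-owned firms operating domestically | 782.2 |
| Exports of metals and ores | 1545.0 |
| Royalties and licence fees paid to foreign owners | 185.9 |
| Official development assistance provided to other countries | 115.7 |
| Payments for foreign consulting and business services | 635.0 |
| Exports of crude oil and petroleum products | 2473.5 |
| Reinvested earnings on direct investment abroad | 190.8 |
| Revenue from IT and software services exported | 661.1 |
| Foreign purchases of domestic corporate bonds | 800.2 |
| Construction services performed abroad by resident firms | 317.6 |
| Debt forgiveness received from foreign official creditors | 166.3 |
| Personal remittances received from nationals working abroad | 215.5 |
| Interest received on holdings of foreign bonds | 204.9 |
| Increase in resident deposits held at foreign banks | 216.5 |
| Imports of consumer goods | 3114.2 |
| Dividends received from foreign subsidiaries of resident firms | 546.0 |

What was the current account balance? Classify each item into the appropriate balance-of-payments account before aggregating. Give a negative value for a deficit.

2329.6

Goods: -3114.2 + 1545.0 + 2473.5 = 904.3
Services: -185.9 + 1008.2 + 317.6 + 661.1 - 635.0 = 1166.0
Primary income: -782.2 + 190.8 + 204.9 + 546.0 = 159.5
Secondary income: 215.5 - 115.7 = 99.8
Current account = 904.3 + 1166.0 + 159.5 + 99.8 = 2329.6
(Excluded from the current account — capital account: sale of embassy land to a foreign government 36.5, debt forgiveness received from foreign official creditors 166.3; financial account: foreign purchases of domestic corporate bonds 800.2, increase in resident deposits held at foreign banks 216.5.)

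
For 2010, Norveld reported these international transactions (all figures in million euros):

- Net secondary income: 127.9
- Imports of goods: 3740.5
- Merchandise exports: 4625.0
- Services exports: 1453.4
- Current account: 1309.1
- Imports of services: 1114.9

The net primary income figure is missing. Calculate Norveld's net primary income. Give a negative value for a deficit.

-41.8

Current account = goods balance + services balance + net primary income + net secondary income
Sum of the known components = 1350.9
Net primary income = CA - (known components) = 1309.1 - 1350.9 = -41.8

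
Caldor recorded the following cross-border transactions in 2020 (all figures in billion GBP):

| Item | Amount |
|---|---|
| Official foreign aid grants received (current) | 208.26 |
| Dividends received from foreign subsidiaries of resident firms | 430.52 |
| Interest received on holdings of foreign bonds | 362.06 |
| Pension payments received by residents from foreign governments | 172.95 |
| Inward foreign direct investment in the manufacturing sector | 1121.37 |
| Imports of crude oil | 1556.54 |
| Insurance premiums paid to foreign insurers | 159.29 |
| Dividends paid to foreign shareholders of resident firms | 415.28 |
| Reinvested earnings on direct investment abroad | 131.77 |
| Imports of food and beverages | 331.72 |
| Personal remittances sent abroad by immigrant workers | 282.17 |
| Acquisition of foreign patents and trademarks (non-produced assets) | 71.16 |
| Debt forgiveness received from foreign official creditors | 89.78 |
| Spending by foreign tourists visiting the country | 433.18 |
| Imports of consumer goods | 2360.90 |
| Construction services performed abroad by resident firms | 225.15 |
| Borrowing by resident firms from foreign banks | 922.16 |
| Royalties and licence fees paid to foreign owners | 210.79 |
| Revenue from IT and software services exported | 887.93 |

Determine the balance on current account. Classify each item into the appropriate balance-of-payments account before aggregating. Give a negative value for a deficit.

Goods: -331.72 - 1556.54 - 2360.90 = -4249.16
Services: 225.15 + 887.93 - 210.79 + 433.18 - 159.29 = 1176.18
Primary income: 362.06 + 131.77 - 415.28 + 430.52 = 509.07
Secondary income: -282.17 + 172.95 + 208.26 = 99.04
Current account = (-4249.16) + 1176.18 + 509.07 + 99.04 = -2464.87
(Excluded from the current account — financial account: inward foreign direct investment in the manufacturing sector 1121.37, borrowing by resident firms from foreign banks 922.16; capital account: acquisition of foreign patents and trademarks (non-produced assets) 71.16, debt forgiveness received from foreign official creditors 89.78.)

-2464.87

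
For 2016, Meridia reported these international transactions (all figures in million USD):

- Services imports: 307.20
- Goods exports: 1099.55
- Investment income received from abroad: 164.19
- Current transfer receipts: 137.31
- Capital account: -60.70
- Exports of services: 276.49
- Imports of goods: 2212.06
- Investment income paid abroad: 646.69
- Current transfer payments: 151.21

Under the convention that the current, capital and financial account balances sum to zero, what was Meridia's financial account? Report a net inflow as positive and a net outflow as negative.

Goods balance = 1099.55 - 2212.06 = -1112.51
Services balance = 276.49 - 307.20 = -30.71
Trade balance (goods + services) = -1112.51 + (-30.71) = -1143.22
Net primary income = 164.19 - 646.69 = -482.50
Net secondary income = 137.31 - 151.21 = -13.90
Current account = -1143.22 + (-482.50) + (-13.90) = -1639.62
Financial account = -(-1639.62 + (-60.70)) = 1700.32

1700.32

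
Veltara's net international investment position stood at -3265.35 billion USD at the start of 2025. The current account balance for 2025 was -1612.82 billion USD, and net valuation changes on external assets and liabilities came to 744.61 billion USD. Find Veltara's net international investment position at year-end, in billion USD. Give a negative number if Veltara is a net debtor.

-4133.56

Change in NIIP = current account + net valuation change = -1612.82 + 744.61 = -868.21
End-of-year NIIP = -3265.35 + (-868.21) = -4133.56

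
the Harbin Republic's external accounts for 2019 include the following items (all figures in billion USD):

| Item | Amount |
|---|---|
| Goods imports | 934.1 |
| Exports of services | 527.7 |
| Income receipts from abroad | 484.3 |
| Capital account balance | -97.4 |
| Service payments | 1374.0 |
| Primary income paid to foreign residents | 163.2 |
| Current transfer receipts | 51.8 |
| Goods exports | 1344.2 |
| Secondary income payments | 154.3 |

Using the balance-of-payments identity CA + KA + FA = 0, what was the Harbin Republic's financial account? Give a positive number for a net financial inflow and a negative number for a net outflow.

315.0

Goods balance = 1344.2 - 934.1 = 410.1
Services balance = 527.7 - 1374.0 = -846.3
Trade balance (goods + services) = 410.1 + (-846.3) = -436.2
Net primary income = 484.3 - 163.2 = 321.1
Net secondary income = 51.8 - 154.3 = -102.5
Current account = -436.2 + 321.1 + (-102.5) = -217.6
Financial account = -(-217.6 + (-97.4)) = 315.0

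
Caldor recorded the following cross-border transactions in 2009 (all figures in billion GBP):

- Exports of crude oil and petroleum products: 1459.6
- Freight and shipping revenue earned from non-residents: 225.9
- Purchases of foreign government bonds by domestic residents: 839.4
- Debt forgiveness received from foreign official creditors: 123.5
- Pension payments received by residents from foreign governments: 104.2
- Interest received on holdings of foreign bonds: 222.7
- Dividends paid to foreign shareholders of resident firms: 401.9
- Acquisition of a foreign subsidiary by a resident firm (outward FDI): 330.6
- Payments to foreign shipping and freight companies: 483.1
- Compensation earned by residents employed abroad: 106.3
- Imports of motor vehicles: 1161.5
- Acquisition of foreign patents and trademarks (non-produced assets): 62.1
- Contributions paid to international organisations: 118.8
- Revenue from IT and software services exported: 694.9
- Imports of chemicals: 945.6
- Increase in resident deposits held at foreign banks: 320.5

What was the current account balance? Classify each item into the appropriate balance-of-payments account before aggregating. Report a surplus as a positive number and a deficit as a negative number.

-297.3

Goods: -945.6 + 1459.6 - 1161.5 = -647.5
Services: 694.9 + 225.9 - 483.1 = 437.7
Primary income: 106.3 - 401.9 + 222.7 = -72.9
Secondary income: -118.8 + 104.2 = -14.6
Current account = (-647.5) + 437.7 + (-72.9) + (-14.6) = -297.3
(Excluded from the current account — financial account: purchases of foreign government bonds by domestic residents 839.4, acquisition of a foreign subsidiary by a resident firm (outward FDI) 330.6, increase in resident deposits held at foreign banks 320.5; capital account: debt forgiveness received from foreign official creditors 123.5, acquisition of foreign patents and trademarks (non-produced assets) 62.1.)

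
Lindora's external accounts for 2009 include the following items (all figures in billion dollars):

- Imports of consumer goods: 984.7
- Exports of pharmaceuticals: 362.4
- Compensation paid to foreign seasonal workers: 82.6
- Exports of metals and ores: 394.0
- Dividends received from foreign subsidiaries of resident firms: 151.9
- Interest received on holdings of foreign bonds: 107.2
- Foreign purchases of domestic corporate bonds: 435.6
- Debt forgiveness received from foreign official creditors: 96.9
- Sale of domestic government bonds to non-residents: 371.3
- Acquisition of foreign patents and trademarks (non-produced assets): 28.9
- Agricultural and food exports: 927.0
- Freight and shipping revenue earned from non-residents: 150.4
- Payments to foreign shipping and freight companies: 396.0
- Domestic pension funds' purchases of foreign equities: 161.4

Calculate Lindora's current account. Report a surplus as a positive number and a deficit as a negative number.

Goods: 927.0 + 394.0 + 362.4 - 984.7 = 698.7
Services: 150.4 - 396.0 = -245.6
Primary income: 107.2 + 151.9 - 82.6 = 176.5
Current account = 698.7 + (-245.6) + 176.5 = 629.6
(Excluded from the current account — financial account: foreign purchases of domestic corporate bonds 435.6, sale of domestic government bonds to non-residents 371.3, domestic pension funds' purchases of foreign equities 161.4; capital account: debt forgiveness received from foreign official creditors 96.9, acquisition of foreign patents and trademarks (non-produced assets) 28.9.)

629.6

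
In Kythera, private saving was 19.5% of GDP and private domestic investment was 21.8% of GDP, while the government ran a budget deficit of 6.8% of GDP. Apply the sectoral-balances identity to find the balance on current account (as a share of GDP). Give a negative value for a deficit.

By the sectoral-balances identity, CA = (S_private - I) + (T - G).
Private balance = 19.5 - 21.8 = -2.3
Government balance (T - G) = -6.8
CA = -2.3 + (-6.8) = -9.1

-9.1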